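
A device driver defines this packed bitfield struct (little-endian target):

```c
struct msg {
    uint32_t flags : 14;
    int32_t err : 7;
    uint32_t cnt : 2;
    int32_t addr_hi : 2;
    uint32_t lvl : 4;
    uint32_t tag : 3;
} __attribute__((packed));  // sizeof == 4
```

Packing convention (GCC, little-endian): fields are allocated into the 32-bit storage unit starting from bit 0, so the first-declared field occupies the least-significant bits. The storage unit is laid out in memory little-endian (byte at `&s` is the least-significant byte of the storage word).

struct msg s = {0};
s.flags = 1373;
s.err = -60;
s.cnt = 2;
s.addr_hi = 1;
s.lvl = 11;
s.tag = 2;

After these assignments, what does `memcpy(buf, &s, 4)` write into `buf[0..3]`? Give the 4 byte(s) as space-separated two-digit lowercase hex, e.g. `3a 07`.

5d 05 d1 56

flags:14 = 1373 → 0x55d << 0 → word 0x0000055d
err:7 = -60 → 0x44 << 14 → word 0x0011055d
cnt:2 = 2 → 0x2 << 21 → word 0x0051055d
addr_hi:2 = 1 → 0x1 << 23 → word 0x00d1055d
lvl:4 = 11 → 0xb << 25 → word 0x16d1055d
tag:3 = 2 → 0x2 << 29 → word 0x56d1055d
word = 0x56d1055d → little-endian bytes:
  [0]=0x5d  [1]=0x05  [2]=0xd1  [3]=0x56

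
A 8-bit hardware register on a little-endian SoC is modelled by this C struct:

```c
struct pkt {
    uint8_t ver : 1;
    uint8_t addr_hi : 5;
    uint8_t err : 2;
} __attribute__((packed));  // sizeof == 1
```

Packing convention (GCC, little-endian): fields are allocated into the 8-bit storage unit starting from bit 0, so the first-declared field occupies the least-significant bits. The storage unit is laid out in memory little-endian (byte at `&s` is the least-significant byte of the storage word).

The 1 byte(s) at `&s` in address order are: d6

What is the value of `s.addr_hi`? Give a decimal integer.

11

[0]=0xd6 (little-endian) → word 0xd6
ver [0+:1] = (word>>0) & 0x1 = 0
addr_hi [1+:5] = (word>>1) & 0x1f = 11  ←
err [6+:2] = (word>>6) & 0x3 = 3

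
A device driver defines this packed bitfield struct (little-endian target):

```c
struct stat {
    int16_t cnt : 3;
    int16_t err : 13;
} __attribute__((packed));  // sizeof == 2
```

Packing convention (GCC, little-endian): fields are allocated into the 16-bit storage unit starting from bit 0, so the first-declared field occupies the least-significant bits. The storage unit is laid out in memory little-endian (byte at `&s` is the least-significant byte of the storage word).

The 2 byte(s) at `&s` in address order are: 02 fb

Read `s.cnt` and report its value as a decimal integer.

[0]=0x02 [1]=0xfb (little-endian) → word 0xfb02
cnt:3 @ bit 0 → (0xfb02>>0)&0x7 = 0x2  ←
err:13 @ bit 3 → (0xfb02>>3)&0x1fff = 0x1f60
cnt signed 3b, MSB=0: value = 2

2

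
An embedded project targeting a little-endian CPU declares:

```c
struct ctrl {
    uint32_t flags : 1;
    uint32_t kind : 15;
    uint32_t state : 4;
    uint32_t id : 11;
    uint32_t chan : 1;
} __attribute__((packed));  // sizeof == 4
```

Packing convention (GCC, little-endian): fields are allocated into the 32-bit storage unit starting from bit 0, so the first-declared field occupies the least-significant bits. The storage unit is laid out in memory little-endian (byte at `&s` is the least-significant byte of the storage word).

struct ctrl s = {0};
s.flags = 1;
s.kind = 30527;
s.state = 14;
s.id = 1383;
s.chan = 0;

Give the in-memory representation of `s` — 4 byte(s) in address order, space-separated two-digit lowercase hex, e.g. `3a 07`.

flags (1b) val=1 bits=0x1 at bit 0: 0x00000001
kind (15b) val=30527 bits=0x773f at bit 1: 0x0000ee7f
state (4b) val=14 bits=0xe at bit 16: 0x000eee7f
id (11b) val=1383 bits=0x567 at bit 20: 0x567eee7f
chan (1b) val=0 bits=0x0 at bit 31: 0x567eee7f
word = 0x567eee7f → little-endian bytes:
  [0]=0x7f  [1]=0xee  [2]=0x7e  [3]=0x56

7f ee 7e 56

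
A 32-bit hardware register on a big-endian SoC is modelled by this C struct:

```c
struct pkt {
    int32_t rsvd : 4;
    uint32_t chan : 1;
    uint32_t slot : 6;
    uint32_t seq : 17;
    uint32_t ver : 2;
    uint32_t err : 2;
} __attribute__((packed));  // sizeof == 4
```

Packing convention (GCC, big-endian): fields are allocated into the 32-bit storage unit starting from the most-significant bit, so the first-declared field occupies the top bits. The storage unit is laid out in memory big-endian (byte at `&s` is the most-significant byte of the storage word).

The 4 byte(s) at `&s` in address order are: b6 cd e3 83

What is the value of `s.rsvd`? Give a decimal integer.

[0]=0xb6 [1]=0xcd [2]=0xe3 [3]=0x83 (big-endian) → word 0xb6cde383
rsvd:4 @ bit 28 → (0xb6cde383>>28)&0xf = 0xb  ←
chan:1 @ bit 27 → (0xb6cde383>>27)&0x1 = 0x0
slot:6 @ bit 21 → (0xb6cde383>>21)&0x3f = 0x36
seq:17 @ bit 4 → (0xb6cde383>>4)&0x1ffff = 0xde38
ver:2 @ bit 2 → (0xb6cde383>>2)&0x3 = 0x0
err:2 @ bit 0 → (0xb6cde383>>0)&0x3 = 0x3
rsvd signed 4b, MSB=1: 11 - 16 = -5

-5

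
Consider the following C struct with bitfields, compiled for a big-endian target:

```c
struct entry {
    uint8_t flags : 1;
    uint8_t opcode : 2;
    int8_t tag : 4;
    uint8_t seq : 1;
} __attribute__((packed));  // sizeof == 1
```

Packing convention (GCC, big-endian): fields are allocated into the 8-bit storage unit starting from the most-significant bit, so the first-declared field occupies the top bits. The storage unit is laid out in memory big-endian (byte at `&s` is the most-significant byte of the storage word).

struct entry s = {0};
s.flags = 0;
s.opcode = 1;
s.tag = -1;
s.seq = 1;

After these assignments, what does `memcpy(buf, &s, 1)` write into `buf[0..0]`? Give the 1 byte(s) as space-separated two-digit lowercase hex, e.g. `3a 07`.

flags:1 = 0 → 0x0 << 7 → word 0x00
opcode:2 = 1 → 0x1 << 5 → word 0x20
tag:4 = -1 → 0xf << 1 → word 0x3e
seq:1 = 1 → 0x1 << 0 → word 0x3f
word = 0x3f → big-endian bytes:
  [0]=0x3f

3f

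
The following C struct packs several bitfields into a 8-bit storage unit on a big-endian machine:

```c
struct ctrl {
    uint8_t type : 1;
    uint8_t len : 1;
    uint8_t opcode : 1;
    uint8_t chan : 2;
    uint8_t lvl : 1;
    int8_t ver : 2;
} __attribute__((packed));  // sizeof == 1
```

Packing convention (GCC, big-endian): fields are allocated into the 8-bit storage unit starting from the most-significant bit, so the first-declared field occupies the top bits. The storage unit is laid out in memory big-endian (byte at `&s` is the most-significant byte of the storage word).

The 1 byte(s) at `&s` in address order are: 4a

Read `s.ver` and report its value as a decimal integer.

-2

[0]=0x4a (big-endian) → word 0x4a
type:1 @ bit 7 → (0x4a>>7)&0x1 = 0x0
len:1 @ bit 6 → (0x4a>>6)&0x1 = 0x1
opcode:1 @ bit 5 → (0x4a>>5)&0x1 = 0x0
chan:2 @ bit 3 → (0x4a>>3)&0x3 = 0x1
lvl:1 @ bit 2 → (0x4a>>2)&0x1 = 0x0
ver:2 @ bit 0 → (0x4a>>0)&0x3 = 0x2  ←
ver signed 2b, MSB=1: 2 - 4 = -2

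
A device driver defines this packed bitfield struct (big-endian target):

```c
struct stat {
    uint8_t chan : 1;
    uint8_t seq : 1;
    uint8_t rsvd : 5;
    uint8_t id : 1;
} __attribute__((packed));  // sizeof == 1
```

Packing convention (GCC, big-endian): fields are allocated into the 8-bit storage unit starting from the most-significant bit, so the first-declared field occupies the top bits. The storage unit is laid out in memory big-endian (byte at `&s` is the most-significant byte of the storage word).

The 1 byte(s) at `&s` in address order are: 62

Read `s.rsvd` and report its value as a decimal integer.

[0]=0x62 (big-endian) → word 0x62
chan:1 @ bit 7 → (0x62>>7)&0x1 = 0x0
seq:1 @ bit 6 → (0x62>>6)&0x1 = 0x1
rsvd:5 @ bit 1 → (0x62>>1)&0x1f = 0x11  ←
id:1 @ bit 0 → (0x62>>0)&0x1 = 0x0

17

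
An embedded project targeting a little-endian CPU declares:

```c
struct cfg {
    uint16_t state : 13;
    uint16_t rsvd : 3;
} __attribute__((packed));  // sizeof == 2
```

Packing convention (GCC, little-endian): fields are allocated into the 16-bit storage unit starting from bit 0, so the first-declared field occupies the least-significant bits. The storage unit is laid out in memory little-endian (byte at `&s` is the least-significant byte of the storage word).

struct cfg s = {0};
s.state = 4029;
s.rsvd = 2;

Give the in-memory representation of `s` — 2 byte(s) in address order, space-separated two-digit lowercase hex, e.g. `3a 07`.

state (13b) val=4029 bits=0xfbd at bit 0: 0x0fbd
rsvd (3b) val=2 bits=0x2 at bit 13: 0x4fbd
word = 0x4fbd → little-endian bytes:
  [0]=0xbd  [1]=0x4f

bd 4f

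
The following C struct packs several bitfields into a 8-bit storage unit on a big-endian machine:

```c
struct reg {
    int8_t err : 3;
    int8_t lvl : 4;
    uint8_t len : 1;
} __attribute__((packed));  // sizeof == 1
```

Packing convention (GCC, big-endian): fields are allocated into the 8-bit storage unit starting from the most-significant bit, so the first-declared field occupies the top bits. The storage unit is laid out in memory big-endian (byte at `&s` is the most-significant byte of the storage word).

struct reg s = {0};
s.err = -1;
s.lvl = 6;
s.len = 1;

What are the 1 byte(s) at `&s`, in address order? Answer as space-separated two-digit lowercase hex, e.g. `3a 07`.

err:3 = -1 → 0x7 << 5 → word 0xe0
lvl:4 = 6 → 0x6 << 1 → word 0xec
len:1 = 1 → 0x1 << 0 → word 0xed
word = 0xed → big-endian bytes:
  [0]=0xed

ed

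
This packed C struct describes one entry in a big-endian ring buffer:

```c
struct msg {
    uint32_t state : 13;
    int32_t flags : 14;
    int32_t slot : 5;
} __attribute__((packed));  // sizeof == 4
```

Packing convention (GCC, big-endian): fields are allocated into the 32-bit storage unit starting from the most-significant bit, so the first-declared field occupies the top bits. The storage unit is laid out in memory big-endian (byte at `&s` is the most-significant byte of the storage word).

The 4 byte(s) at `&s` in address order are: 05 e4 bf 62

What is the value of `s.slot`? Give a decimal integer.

2

[0]=0x05 [1]=0xe4 [2]=0xbf [3]=0x62 (big-endian) → word 0x05e4bf62
state:13 @ bit 19 → (0x05e4bf62>>19)&0x1fff = 0xbc
flags:14 @ bit 5 → (0x05e4bf62>>5)&0x3fff = 0x25fb
slot:5 @ bit 0 → (0x05e4bf62>>0)&0x1f = 0x2  ←
slot signed 5b, MSB=0: value = 2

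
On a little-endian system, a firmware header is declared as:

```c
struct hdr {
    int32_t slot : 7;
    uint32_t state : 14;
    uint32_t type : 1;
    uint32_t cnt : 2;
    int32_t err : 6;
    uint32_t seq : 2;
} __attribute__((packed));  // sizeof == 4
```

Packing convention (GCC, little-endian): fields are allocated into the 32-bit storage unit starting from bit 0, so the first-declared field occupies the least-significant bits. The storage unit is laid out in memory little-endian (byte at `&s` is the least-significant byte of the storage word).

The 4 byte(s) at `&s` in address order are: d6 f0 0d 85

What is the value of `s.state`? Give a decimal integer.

7137

[0]=0xd6 [1]=0xf0 [2]=0x0d [3]=0x85 (little-endian) → word 0x850df0d6
slot [0+:7] = (word>>0) & 0x7f = 86
state [7+:14] = (word>>7) & 0x3fff = 7137  ←
type [21+:1] = (word>>21) & 0x1 = 0
cnt [22+:2] = (word>>22) & 0x3 = 0
err [24+:6] = (word>>24) & 0x3f = 5
seq [30+:2] = (word>>30) & 0x3 = 2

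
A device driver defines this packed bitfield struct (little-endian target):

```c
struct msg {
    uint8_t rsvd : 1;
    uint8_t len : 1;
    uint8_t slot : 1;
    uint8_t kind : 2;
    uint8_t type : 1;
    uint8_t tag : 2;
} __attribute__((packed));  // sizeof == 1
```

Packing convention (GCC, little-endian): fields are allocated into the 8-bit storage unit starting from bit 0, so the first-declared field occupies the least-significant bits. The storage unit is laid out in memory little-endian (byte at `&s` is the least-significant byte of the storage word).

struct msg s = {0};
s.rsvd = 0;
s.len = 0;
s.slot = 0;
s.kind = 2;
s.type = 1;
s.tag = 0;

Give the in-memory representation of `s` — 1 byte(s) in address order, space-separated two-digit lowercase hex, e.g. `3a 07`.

rsvd (1b) val=0 bits=0x0 at bit 0: 0x00
len (1b) val=0 bits=0x0 at bit 1: 0x00
slot (1b) val=0 bits=0x0 at bit 2: 0x00
kind (2b) val=2 bits=0x2 at bit 3: 0x10
type (1b) val=1 bits=0x1 at bit 5: 0x30
tag (2b) val=0 bits=0x0 at bit 6: 0x30
word = 0x30 → little-endian bytes:
  [0]=0x30

30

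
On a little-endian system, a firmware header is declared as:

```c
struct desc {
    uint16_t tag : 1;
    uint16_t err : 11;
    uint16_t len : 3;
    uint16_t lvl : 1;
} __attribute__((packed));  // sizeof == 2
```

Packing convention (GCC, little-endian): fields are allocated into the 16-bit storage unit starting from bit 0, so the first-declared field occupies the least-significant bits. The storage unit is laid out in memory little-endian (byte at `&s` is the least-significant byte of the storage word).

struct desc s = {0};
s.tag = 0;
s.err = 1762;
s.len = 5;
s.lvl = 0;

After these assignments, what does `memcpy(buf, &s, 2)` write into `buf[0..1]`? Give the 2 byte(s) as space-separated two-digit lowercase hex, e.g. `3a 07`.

c4 5d

[0+:1] tag=0 & 0x1 = 0x0; word=0x0000
[1+:11] err=1762 & 0x7ff = 0x6e2; word=0x0dc4
[12+:3] len=5 & 0x7 = 0x5; word=0x5dc4
[15+:1] lvl=0 & 0x1 = 0x0; word=0x5dc4
word = 0x5dc4 → little-endian bytes:
  [0]=0xc4  [1]=0x5d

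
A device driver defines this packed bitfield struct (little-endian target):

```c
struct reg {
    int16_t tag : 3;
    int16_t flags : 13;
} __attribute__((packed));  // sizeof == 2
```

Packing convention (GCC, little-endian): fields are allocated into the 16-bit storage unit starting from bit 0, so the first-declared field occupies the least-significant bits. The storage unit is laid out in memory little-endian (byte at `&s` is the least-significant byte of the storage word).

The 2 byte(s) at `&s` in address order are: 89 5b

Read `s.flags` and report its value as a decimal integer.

[0]=0x89 [1]=0x5b (little-endian) → word 0x5b89
tag:3 @ bit 0 → (0x5b89>>0)&0x7 = 0x1
flags:13 @ bit 3 → (0x5b89>>3)&0x1fff = 0xb71  ←
flags signed 13b, MSB=0: value = 2929

2929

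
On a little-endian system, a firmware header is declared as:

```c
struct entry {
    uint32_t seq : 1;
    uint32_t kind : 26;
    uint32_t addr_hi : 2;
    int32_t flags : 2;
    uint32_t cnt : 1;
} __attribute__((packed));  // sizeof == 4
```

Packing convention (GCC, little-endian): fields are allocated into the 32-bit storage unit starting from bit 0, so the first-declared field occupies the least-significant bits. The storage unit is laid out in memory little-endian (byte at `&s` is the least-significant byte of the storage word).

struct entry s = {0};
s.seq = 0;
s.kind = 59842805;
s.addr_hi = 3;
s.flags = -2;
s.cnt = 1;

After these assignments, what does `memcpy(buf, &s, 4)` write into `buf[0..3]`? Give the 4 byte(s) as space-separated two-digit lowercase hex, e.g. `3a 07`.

seq (1b) val=0 bits=0x0 at bit 0: 0x00000000
kind (26b) val=59842805 bits=0x39120f5 at bit 1: 0x072241ea
addr_hi (2b) val=3 bits=0x3 at bit 27: 0x1f2241ea
flags (2b) val=-2 bits=0x2 at bit 29: 0x5f2241ea
cnt (1b) val=1 bits=0x1 at bit 31: 0xdf2241ea
word = 0xdf2241ea → little-endian bytes:
  [0]=0xea  [1]=0x41  [2]=0x22  [3]=0xdf

ea 41 22 df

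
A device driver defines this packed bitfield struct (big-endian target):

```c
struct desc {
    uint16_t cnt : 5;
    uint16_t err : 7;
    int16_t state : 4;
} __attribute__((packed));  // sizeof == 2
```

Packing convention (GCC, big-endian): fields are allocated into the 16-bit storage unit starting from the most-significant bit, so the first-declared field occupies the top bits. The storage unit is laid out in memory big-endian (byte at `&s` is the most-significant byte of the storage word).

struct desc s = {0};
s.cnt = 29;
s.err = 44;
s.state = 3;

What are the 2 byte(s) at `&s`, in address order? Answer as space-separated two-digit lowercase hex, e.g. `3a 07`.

[11+:5] cnt=29 & 0x1f = 0x1d; word=0xe800
[4+:7] err=44 & 0x7f = 0x2c; word=0xeac0
[0+:4] state=3 & 0xf = 0x3; word=0xeac3
word = 0xeac3 → big-endian bytes:
  [0]=0xea  [1]=0xc3

ea c3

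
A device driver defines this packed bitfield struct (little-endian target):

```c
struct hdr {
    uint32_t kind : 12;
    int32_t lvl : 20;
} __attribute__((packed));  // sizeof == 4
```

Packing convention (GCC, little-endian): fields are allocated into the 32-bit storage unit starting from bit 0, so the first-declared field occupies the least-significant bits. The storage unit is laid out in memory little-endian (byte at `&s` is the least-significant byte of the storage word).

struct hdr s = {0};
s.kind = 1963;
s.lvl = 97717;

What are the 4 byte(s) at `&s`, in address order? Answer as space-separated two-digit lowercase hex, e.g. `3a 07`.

ab 57 db 17

kind:12 = 1963 → 0x7ab << 0 → word 0x000007ab
lvl:20 = 97717 → 0x17db5 << 12 → word 0x17db57ab
word = 0x17db57ab → little-endian bytes:
  [0]=0xab  [1]=0x57  [2]=0xdb  [3]=0x17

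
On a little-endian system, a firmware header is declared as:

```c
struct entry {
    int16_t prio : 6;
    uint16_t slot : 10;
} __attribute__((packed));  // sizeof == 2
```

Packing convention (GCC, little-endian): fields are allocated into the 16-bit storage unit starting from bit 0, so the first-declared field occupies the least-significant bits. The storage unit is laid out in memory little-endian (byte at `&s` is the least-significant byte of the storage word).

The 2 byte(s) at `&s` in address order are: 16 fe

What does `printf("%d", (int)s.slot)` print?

[0]=0x16 [1]=0xfe (little-endian) → word 0xfe16
prio [0+:6] = (word>>0) & 0x3f = 22
slot [6+:10] = (word>>6) & 0x3ff = 1016  ←

1016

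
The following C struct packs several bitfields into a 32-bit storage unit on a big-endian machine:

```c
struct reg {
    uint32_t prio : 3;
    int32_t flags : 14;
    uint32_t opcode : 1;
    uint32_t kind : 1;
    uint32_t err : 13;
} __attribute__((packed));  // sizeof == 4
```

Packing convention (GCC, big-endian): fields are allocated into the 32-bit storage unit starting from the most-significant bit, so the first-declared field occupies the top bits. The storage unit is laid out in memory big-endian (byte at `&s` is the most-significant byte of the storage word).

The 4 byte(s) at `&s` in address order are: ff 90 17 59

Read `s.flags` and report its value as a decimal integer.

[0]=0xff [1]=0x90 [2]=0x17 [3]=0x59 (big-endian) → word 0xff901759
prio [29+:3] = (word>>29) & 0x7 = 7
flags [15+:14] = (word>>15) & 0x3fff = 16160  ←
opcode [14+:1] = (word>>14) & 0x1 = 0
kind [13+:1] = (word>>13) & 0x1 = 0
err [0+:13] = (word>>0) & 0x1fff = 5977
flags signed 14b, MSB=1: 16160 - 16384 = -224

-224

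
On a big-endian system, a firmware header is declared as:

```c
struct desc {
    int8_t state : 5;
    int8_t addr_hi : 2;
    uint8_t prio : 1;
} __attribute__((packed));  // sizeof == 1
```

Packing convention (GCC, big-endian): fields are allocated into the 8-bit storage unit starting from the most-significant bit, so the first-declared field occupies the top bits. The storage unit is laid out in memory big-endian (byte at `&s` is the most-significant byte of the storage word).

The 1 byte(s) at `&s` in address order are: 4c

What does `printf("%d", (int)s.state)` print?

9

[0]=0x4c (big-endian) → word 0x4c
state [3+:5] = (word>>3) & 0x1f = 9  ←
addr_hi [1+:2] = (word>>1) & 0x3 = 2
prio [0+:1] = (word>>0) & 0x1 = 0
state signed 5b, MSB=0: value = 9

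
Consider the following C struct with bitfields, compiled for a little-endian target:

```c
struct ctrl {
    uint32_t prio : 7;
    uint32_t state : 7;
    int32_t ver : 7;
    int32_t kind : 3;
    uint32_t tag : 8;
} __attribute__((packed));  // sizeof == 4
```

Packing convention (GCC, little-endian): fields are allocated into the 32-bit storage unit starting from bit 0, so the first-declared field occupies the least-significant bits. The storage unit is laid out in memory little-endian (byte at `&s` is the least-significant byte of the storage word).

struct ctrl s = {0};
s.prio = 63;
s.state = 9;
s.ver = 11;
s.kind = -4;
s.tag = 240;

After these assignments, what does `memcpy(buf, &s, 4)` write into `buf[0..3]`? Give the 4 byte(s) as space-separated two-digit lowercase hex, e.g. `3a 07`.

prio (7b) val=63 bits=0x3f at bit 0: 0x0000003f
state (7b) val=9 bits=0x9 at bit 7: 0x000004bf
ver (7b) val=11 bits=0xb at bit 14: 0x0002c4bf
kind (3b) val=-4 bits=0x4 at bit 21: 0x0082c4bf
tag (8b) val=240 bits=0xf0 at bit 24: 0xf082c4bf
word = 0xf082c4bf → little-endian bytes:
  [0]=0xbf  [1]=0xc4  [2]=0x82  [3]=0xf0

bf c4 82 f0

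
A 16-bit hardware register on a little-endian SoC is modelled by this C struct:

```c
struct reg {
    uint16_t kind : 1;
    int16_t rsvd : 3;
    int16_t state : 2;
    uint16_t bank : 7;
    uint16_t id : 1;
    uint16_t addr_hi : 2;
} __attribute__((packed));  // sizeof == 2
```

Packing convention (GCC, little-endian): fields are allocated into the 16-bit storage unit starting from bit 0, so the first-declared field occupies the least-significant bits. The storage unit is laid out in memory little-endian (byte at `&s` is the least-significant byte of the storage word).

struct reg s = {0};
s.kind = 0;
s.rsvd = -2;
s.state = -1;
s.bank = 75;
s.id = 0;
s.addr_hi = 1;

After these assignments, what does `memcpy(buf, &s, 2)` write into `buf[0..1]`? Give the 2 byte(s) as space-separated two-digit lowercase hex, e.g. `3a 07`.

fc 52

kind:1 = 0 → 0x0 << 0 → word 0x0000
rsvd:3 = -2 → 0x6 << 1 → word 0x000c
state:2 = -1 → 0x3 << 4 → word 0x003c
bank:7 = 75 → 0x4b << 6 → word 0x12fc
id:1 = 0 → 0x0 << 13 → word 0x12fc
addr_hi:2 = 1 → 0x1 << 14 → word 0x52fc
word = 0x52fc → little-endian bytes:
  [0]=0xfc  [1]=0x52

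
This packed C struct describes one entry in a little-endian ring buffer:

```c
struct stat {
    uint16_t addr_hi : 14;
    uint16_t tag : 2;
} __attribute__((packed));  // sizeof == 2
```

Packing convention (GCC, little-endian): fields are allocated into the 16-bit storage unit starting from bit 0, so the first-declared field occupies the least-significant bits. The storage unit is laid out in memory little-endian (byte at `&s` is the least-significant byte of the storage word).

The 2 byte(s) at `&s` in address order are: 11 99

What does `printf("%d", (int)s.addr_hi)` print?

[0]=0x11 [1]=0x99 (little-endian) → word 0x9911
addr_hi:14 @ bit 0 → (0x9911>>0)&0x3fff = 0x1911  ←
tag:2 @ bit 14 → (0x9911>>14)&0x3 = 0x2

6417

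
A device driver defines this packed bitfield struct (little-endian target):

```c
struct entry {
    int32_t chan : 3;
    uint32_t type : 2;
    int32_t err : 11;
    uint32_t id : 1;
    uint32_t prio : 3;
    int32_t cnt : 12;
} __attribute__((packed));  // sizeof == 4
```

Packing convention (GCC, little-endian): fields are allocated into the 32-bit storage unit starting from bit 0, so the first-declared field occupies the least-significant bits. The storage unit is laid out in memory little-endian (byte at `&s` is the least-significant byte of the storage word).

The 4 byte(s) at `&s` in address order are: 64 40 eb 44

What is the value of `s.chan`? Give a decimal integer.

-4

[0]=0x64 [1]=0x40 [2]=0xeb [3]=0x44 (little-endian) → word 0x44eb4064
chan [0+:3] = (word>>0) & 0x7 = 4  ←
type [3+:2] = (word>>3) & 0x3 = 0
err [5+:11] = (word>>5) & 0x7ff = 515
id [16+:1] = (word>>16) & 0x1 = 1
prio [17+:3] = (word>>17) & 0x7 = 5
cnt [20+:12] = (word>>20) & 0xfff = 1102
chan signed 3b, MSB=1: 4 - 8 = -4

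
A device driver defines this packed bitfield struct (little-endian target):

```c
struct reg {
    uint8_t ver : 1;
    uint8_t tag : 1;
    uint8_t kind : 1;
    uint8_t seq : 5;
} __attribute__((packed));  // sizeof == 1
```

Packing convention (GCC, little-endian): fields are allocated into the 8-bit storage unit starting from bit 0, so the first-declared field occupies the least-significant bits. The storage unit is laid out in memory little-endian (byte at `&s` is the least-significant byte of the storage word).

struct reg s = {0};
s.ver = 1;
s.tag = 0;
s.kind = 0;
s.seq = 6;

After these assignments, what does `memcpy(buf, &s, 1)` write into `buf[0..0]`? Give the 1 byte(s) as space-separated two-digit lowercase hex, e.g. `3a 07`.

31

ver (1b) val=1 bits=0x1 at bit 0: 0x01
tag (1b) val=0 bits=0x0 at bit 1: 0x01
kind (1b) val=0 bits=0x0 at bit 2: 0x01
seq (5b) val=6 bits=0x6 at bit 3: 0x31
word = 0x31 → little-endian bytes:
  [0]=0x31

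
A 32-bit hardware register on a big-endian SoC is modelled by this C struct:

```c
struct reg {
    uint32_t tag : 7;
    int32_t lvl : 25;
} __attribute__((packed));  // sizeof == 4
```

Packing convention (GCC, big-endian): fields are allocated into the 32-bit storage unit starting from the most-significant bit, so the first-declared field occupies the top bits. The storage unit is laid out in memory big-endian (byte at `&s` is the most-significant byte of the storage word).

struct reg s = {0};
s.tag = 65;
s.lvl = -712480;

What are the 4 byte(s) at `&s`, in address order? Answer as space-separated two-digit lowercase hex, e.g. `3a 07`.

tag (7b) val=65 bits=0x41 at bit 25: 0x82000000
lvl (25b) val=-712480 bits=0x1f520e0 at bit 0: 0x83f520e0
word = 0x83f520e0 → big-endian bytes:
  [0]=0x83  [1]=0xf5  [2]=0x20  [3]=0xe0

83 f5 20 e0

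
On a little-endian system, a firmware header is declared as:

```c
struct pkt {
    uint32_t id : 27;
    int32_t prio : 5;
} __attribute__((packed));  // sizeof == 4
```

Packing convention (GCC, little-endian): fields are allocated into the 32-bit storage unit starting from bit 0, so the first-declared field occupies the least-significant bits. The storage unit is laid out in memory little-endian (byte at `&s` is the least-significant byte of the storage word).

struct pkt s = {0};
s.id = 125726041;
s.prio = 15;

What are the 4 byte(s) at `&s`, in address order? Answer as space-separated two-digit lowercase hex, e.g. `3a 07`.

59 6d 7e 7f

id (27b) val=125726041 bits=0x77e6d59 at bit 0: 0x077e6d59
prio (5b) val=15 bits=0xf at bit 27: 0x7f7e6d59
word = 0x7f7e6d59 → little-endian bytes:
  [0]=0x59  [1]=0x6d  [2]=0x7e  [3]=0x7f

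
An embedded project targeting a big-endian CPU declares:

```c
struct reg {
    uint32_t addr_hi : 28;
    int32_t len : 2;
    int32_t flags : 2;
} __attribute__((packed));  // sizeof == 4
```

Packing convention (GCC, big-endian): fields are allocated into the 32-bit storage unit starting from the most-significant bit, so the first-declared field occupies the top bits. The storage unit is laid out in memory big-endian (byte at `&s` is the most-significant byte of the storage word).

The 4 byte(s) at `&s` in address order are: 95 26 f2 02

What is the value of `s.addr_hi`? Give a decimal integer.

[0]=0x95 [1]=0x26 [2]=0xf2 [3]=0x02 (big-endian) → word 0x9526f202
addr_hi:28 @ bit 4 → (0x9526f202>>4)&0xfffffff = 0x9526f20  ←
len:2 @ bit 2 → (0x9526f202>>2)&0x3 = 0x0
flags:2 @ bit 0 → (0x9526f202>>0)&0x3 = 0x2

156397344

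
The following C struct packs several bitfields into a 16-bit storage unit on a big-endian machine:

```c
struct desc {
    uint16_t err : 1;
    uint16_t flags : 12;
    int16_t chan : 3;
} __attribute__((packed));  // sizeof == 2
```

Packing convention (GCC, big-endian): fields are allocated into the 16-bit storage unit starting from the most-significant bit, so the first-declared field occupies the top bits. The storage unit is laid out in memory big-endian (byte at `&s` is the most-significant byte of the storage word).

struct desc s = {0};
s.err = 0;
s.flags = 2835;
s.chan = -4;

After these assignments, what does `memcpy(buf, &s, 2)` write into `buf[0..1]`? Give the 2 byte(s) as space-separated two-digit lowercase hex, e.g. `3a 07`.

58 9c

[15+:1] err=0 & 0x1 = 0x0; word=0x0000
[3+:12] flags=2835 & 0xfff = 0xb13; word=0x5898
[0+:3] chan=-4 & 0x7 = 0x4; word=0x589c
word = 0x589c → big-endian bytes:
  [0]=0x58  [1]=0x9c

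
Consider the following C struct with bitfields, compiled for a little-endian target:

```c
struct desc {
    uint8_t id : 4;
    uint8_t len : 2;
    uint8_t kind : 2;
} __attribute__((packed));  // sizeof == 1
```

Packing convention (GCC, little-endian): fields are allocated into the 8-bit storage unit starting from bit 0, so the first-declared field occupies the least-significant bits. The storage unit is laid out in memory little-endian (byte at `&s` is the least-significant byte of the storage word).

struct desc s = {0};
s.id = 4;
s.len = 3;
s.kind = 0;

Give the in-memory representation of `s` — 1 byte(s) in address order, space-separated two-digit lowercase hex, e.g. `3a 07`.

34

id:4 = 4 → 0x4 << 0 → word 0x04
len:2 = 3 → 0x3 << 4 → word 0x34
kind:2 = 0 → 0x0 << 6 → word 0x34
word = 0x34 → little-endian bytes:
  [0]=0x34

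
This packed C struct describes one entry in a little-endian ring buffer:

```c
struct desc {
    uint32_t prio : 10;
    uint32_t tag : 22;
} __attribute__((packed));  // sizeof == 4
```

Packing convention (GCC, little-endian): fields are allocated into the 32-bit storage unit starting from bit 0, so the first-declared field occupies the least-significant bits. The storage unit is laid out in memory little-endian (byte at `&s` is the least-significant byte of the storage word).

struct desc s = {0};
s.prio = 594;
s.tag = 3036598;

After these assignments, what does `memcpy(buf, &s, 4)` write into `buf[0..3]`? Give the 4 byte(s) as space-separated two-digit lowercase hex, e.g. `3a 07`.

52 da 56 b9

prio:10 = 594 → 0x252 << 0 → word 0x00000252
tag:22 = 3036598 → 0x2e55b6 << 10 → word 0xb956da52
word = 0xb956da52 → little-endian bytes:
  [0]=0x52  [1]=0xda  [2]=0x56  [3]=0xb9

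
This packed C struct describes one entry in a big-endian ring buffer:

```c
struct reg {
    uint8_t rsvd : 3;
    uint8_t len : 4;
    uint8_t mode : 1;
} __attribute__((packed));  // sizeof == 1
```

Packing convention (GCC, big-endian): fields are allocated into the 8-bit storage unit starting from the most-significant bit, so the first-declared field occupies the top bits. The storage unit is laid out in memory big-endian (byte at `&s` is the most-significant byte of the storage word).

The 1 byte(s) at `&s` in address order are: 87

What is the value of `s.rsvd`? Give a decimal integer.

4

[0]=0x87 (big-endian) → word 0x87
rsvd:3 @ bit 5 → (0x87>>5)&0x7 = 0x4  ←
len:4 @ bit 1 → (0x87>>1)&0xf = 0x3
mode:1 @ bit 0 → (0x87>>0)&0x1 = 0x1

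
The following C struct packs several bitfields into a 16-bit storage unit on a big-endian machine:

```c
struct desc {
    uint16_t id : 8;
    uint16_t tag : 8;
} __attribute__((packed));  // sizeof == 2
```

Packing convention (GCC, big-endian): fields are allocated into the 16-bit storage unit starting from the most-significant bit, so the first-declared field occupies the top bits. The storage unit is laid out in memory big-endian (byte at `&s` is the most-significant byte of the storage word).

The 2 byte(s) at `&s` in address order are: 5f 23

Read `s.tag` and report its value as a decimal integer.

35

[0]=0x5f [1]=0x23 (big-endian) → word 0x5f23
id:8 @ bit 8 → (0x5f23>>8)&0xff = 0x5f
tag:8 @ bit 0 → (0x5f23>>0)&0xff = 0x23  ←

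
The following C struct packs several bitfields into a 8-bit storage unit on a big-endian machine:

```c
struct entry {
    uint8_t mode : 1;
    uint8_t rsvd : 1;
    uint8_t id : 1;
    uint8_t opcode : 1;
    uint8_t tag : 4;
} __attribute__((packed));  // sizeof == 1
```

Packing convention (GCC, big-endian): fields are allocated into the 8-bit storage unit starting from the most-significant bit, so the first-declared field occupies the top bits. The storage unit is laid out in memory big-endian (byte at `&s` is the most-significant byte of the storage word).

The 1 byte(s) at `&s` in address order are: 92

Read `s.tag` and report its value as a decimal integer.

2

[0]=0x92 (big-endian) → word 0x92
mode [7+:1] = (word>>7) & 0x1 = 1
rsvd [6+:1] = (word>>6) & 0x1 = 0
id [5+:1] = (word>>5) & 0x1 = 0
opcode [4+:1] = (word>>4) & 0x1 = 1
tag [0+:4] = (word>>0) & 0xf = 2  ←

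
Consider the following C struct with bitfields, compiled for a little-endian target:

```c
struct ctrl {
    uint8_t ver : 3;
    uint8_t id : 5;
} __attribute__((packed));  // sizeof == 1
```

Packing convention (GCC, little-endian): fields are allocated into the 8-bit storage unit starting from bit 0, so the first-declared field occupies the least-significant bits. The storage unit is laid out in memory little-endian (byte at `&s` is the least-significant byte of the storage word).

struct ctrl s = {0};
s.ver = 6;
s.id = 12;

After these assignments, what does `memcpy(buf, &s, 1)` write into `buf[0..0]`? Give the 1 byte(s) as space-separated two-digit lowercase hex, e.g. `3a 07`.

66

ver:3 = 6 → 0x6 << 0 → word 0x06
id:5 = 12 → 0xc << 3 → word 0x66
word = 0x66 → little-endian bytes:
  [0]=0x66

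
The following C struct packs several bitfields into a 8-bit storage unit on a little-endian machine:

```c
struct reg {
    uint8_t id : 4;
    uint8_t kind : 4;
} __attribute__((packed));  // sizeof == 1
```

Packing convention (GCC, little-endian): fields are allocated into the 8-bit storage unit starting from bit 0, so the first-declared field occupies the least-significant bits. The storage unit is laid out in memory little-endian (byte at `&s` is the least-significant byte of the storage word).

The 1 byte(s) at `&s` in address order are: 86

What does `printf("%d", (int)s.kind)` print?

8

[0]=0x86 (little-endian) → word 0x86
id:4 @ bit 0 → (0x86>>0)&0xf = 0x6
kind:4 @ bit 4 → (0x86>>4)&0xf = 0x8  ←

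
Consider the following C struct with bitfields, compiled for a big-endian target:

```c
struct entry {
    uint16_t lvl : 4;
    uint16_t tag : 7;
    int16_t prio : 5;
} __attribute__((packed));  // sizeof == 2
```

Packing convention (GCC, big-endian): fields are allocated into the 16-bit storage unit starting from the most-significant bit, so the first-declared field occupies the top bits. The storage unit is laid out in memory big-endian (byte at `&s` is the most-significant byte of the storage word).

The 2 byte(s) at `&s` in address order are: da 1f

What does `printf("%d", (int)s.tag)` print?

80

[0]=0xda [1]=0x1f (big-endian) → word 0xda1f
lvl:4 @ bit 12 → (0xda1f>>12)&0xf = 0xd
tag:7 @ bit 5 → (0xda1f>>5)&0x7f = 0x50  ←
prio:5 @ bit 0 → (0xda1f>>0)&0x1f = 0x1f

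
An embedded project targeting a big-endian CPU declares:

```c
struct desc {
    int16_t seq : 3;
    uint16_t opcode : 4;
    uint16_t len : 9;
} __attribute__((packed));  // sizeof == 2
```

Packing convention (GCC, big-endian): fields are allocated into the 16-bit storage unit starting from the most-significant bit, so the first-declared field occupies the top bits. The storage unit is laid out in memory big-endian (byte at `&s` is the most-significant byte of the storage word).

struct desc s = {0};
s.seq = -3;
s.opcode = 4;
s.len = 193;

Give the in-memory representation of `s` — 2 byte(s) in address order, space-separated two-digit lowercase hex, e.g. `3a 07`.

a8 c1

seq (3b) val=-3 bits=0x5 at bit 13: 0xa000
opcode (4b) val=4 bits=0x4 at bit 9: 0xa800
len (9b) val=193 bits=0xc1 at bit 0: 0xa8c1
word = 0xa8c1 → big-endian bytes:
  [0]=0xa8  [1]=0xc1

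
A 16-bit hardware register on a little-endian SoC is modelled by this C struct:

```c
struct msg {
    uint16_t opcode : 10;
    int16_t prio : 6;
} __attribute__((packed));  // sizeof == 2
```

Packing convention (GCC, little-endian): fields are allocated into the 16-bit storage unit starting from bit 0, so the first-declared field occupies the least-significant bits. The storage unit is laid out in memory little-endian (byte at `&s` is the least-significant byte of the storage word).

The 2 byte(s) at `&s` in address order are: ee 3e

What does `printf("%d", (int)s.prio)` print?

[0]=0xee [1]=0x3e (little-endian) → word 0x3eee
opcode [0+:10] = (word>>0) & 0x3ff = 750
prio [10+:6] = (word>>10) & 0x3f = 15  ←
prio signed 6b, MSB=0: value = 15

15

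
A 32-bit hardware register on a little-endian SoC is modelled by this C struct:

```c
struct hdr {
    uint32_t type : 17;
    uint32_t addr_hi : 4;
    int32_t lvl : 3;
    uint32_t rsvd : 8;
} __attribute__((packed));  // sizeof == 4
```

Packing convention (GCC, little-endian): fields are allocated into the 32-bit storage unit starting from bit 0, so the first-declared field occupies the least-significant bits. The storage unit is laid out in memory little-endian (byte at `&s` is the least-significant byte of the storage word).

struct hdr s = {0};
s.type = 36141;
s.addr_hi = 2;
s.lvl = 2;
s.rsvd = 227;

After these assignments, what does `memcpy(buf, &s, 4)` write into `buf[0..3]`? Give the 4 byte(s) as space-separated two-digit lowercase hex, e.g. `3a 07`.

2d 8d 44 e3

type:17 = 36141 → 0x8d2d << 0 → word 0x00008d2d
addr_hi:4 = 2 → 0x2 << 17 → word 0x00048d2d
lvl:3 = 2 → 0x2 << 21 → word 0x00448d2d
rsvd:8 = 227 → 0xe3 << 24 → word 0xe3448d2d
word = 0xe3448d2d → little-endian bytes:
  [0]=0x2d  [1]=0x8d  [2]=0x44  [3]=0xe3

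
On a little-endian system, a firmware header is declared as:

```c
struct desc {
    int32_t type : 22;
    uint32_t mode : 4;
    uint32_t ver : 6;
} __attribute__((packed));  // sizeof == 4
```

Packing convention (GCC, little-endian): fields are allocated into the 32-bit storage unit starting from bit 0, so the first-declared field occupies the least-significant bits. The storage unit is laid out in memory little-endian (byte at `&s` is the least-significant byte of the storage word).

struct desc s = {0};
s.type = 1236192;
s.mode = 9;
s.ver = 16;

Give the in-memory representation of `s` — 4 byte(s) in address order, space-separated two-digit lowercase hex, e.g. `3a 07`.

e0 dc 52 42

type (22b) val=1236192 bits=0x12dce0 at bit 0: 0x0012dce0
mode (4b) val=9 bits=0x9 at bit 22: 0x0252dce0
ver (6b) val=16 bits=0x10 at bit 26: 0x4252dce0
word = 0x4252dce0 → little-endian bytes:
  [0]=0xe0  [1]=0xdc  [2]=0x52  [3]=0x42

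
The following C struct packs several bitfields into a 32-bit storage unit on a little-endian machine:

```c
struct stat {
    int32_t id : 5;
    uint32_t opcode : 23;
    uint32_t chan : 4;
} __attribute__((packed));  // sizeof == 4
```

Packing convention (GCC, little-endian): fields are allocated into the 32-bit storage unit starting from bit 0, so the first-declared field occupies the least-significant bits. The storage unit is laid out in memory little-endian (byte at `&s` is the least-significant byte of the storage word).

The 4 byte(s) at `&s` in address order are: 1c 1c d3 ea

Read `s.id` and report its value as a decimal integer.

[0]=0x1c [1]=0x1c [2]=0xd3 [3]=0xea (little-endian) → word 0xead31c1c
id [0+:5] = (word>>0) & 0x1f = 28  ←
opcode [5+:23] = (word>>5) & 0x7fffff = 5675232
chan [28+:4] = (word>>28) & 0xf = 14
id signed 5b, MSB=1: 28 - 32 = -4

-4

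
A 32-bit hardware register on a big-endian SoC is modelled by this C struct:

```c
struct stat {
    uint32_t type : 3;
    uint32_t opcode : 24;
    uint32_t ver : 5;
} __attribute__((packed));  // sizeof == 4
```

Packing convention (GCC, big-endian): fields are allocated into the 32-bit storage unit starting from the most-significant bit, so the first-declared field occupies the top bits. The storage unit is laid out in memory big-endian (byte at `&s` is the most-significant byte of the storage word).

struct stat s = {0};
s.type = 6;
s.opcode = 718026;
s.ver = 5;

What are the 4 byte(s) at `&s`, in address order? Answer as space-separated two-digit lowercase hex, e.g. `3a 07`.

type:3 = 6 → 0x6 << 29 → word 0xc0000000
opcode:24 = 718026 → 0xaf4ca << 5 → word 0xc15e9940
ver:5 = 5 → 0x5 << 0 → word 0xc15e9945
word = 0xc15e9945 → big-endian bytes:
  [0]=0xc1  [1]=0x5e  [2]=0x99  [3]=0x45

c1 5e 99 45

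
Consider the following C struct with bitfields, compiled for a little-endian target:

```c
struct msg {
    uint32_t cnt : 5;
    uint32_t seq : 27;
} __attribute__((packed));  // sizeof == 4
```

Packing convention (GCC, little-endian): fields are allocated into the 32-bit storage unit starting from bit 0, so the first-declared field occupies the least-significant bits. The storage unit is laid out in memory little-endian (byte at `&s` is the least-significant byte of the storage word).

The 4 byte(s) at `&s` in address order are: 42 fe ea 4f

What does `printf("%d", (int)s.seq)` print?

41900018

[0]=0x42 [1]=0xfe [2]=0xea [3]=0x4f (little-endian) → word 0x4feafe42
cnt [0+:5] = (word>>0) & 0x1f = 2
seq [5+:27] = (word>>5) & 0x7ffffff = 41900018  ←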